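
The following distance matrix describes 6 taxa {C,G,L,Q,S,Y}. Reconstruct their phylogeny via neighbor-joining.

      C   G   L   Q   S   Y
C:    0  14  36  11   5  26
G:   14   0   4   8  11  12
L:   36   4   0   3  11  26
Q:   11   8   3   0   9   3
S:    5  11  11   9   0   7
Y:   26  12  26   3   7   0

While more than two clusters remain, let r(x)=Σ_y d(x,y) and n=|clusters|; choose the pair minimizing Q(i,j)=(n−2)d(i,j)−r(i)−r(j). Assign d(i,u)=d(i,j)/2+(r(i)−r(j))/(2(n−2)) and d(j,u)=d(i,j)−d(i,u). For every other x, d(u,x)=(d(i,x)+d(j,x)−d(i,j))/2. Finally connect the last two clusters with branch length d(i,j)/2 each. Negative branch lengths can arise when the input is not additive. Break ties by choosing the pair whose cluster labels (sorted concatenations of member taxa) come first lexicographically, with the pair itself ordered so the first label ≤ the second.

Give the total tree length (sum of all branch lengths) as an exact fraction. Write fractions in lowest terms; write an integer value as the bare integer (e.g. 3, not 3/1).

111/4

step 1: merge (C,S) at d=5, Q=-115; branch lengths C→69/8, S→-29/8; new cluster CS
  updated: d(CS,G)=10, d(CS,L)=21, d(CS,Q)=15/2, d(CS,Y)=14
step 2: merge (G,L) at d=4, Q=-76; branch lengths G→-4/3, L→16/3; new cluster GL
  updated: d(CS,GL)=27/2, d(GL,Q)=7/2, d(GL,Y)=17
step 3: merge (CS,GL) at d=27/2, Q=-42; branch lengths CS→7, GL→13/2; new cluster CGLS
  updated: d(CGLS,Q)=-5/4, d(CGLS,Y)=35/4
step 4: merge (CGLS,Q) at d=-5/4, Q=-21/2; branch lengths CGLS→9/4, Q→-7/2; new cluster CGLQS
  updated: d(CGLQS,Y)=13/2
step 5: merge (CGLQS,Y) at d=13/2; branch lengths CGLQS→13/4, Y→13/4; new cluster CGLQSY
final tree: ((((C:69/8,S:-29/8):7,(G:-4/3,L:16/3):13/2):9/4,Q:-7/2):13/4,Y:13/4)
total length: 111/4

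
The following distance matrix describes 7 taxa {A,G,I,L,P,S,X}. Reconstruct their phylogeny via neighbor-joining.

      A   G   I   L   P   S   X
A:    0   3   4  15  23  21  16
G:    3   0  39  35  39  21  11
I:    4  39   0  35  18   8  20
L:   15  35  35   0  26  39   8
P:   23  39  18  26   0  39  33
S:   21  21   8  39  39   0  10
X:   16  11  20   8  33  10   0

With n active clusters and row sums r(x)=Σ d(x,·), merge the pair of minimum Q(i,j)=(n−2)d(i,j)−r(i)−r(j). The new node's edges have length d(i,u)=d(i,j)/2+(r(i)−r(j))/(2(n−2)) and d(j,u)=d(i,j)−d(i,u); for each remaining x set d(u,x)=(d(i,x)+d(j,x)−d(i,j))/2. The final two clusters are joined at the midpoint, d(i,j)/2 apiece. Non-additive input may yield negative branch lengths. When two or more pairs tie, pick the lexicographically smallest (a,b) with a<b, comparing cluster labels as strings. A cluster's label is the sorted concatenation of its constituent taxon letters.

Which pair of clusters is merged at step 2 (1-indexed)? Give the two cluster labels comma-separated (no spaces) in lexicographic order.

iteration 1: select I,S (d=8, Q=-222); attach at lengths (13/5, 27/5); label the merged cluster IS
  updated: d(A,IS)=17/2, d(G,IS)=26, d(IS,L)=33, d(IS,P)=49/2, d(IS,X)=11
iteration 2: select A,G (d=3, Q=-335/2); attach at lengths (-73/16, 121/16); label the merged cluster AG
  updated: d(AG,IS)=63/4, d(AG,L)=47/2, d(AG,P)=59/2, d(AG,X)=12
iteration 3: select L,X (d=8, Q=-261/2); attach at lengths (101/12, -5/12); label the merged cluster LX
  updated: d(AG,LX)=55/4, d(IS,LX)=18, d(LX,P)=51/2
iteration 4: select AG,LX (d=55/4, Q=-355/4); attach at lengths (117/16, 103/16); label the merged cluster AGLX
  updated: d(AGLX,IS)=10, d(AGLX,P)=165/8
iteration 5: select AGLX,IS (d=10, Q=-441/8); attach at lengths (49/16, 111/16); label the merged cluster AGILSX
  updated: d(AGILSX,P)=281/16
iteration 6: select AGILSX,P (d=281/16); attach at lengths (281/32, 281/32); label the merged cluster AGILPSX
final tree: ((((A:-73/16,G:121/16):117/16,(L:101/12,X:-5/12):103/16):49/16,(I:13/5,S:27/5):111/16):281/32,P:281/32)
total length: 965/16

A,G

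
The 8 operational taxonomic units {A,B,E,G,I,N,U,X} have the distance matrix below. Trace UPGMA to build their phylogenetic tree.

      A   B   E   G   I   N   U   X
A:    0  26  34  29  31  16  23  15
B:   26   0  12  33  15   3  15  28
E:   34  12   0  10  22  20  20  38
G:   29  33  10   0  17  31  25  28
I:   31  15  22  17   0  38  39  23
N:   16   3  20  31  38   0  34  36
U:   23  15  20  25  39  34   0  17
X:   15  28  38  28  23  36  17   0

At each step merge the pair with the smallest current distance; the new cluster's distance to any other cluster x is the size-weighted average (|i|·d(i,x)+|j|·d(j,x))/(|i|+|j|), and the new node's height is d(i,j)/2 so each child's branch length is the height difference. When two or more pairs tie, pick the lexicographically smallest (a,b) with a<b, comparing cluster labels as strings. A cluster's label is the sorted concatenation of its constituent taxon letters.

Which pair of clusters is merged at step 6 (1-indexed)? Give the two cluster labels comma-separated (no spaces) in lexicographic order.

iteration 1: select B,N (d=3); attach at lengths (3/2, 3/2); label the merged cluster BN
  updated: d(A,BN)=21, d(BN,E)=16, d(BN,G)=32, d(BN,I)=53/2, d(BN,U)=49/2, d(BN,X)=32
iteration 2: select E,G (d=10); attach at lengths (5, 5); label the merged cluster EG
  updated: d(A,EG)=63/2, d(BN,EG)=24, d(EG,I)=39/2, d(EG,U)=45/2, d(EG,X)=33
iteration 3: select A,X (d=15); attach at lengths (15/2, 15/2); label the merged cluster AX
  updated: d(AX,BN)=53/2, d(AX,EG)=129/4, d(AX,I)=27, d(AX,U)=20
iteration 4: select EG,I (d=39/2); attach at lengths (19/4, 39/4); label the merged cluster EGI
  updated: d(AX,EGI)=61/2, d(BN,EGI)=149/6, d(EGI,U)=28
iteration 5: select AX,U (d=20); attach at lengths (5/2, 10); label the merged cluster AUX
  updated: d(AUX,BN)=155/6, d(AUX,EGI)=89/3
iteration 6: select BN,EGI (d=149/6); attach at lengths (131/12, 8/3); label the merged cluster BEGIN
  updated: d(AUX,BEGIN)=422/15
iteration 7: select AUX,BEGIN (d=422/15); attach at lengths (61/15, 33/20); label the merged cluster ABEGINUX
final tree: (((A:15/2,X:15/2):5/2,U:10):61/15,((B:3/2,N:3/2):131/12,((E:5,G:5):19/4,I:39/4):8/3):33/20)
total length: 743/10

BN,EGI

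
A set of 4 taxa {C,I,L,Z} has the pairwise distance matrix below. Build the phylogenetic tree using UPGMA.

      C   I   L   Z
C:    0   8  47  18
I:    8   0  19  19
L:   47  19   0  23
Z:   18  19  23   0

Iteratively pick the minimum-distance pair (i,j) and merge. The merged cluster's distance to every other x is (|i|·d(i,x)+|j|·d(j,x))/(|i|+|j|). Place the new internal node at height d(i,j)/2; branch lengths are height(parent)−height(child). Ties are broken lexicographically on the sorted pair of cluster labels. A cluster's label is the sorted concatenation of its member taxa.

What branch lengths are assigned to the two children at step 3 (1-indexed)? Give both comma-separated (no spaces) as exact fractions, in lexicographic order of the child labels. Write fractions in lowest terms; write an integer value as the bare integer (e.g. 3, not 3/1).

67/12,89/6

1. join C+I (d=8) ⇒ CI; edges |C|=4, |I|=4
  updated: d(CI,L)=33, d(CI,Z)=37/2
2. join CI+Z (d=37/2) ⇒ CIZ; edges |CI|=21/4, |Z|=37/4
  updated: d(CIZ,L)=89/3
3. join CIZ+L (d=89/3) ⇒ CILZ; edges |CIZ|=67/12, |L|=89/6
final tree: (((C:4,I:4):21/4,Z:37/4):67/12,L:89/6)
total length: 515/12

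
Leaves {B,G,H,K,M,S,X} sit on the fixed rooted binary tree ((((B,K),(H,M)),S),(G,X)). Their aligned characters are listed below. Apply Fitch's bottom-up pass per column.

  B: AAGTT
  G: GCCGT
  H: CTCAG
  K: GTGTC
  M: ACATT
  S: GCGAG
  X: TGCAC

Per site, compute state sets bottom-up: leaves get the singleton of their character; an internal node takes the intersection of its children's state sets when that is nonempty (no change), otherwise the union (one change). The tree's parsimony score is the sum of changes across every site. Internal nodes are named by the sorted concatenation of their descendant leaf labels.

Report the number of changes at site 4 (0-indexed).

4

[col 0] BK: children B:{A}, K:{G} ∪→ {A,G}; cost 1
[col 0] HM: children H:{C}, M:{A} ∪→ {A,C}; cost 1
[col 0] BHKM: children BK:{A,G}, HM:{A,C} ∩→ {A}; cost 0
[col 0] BHKMS: children BHKM:{A}, S:{G} ∪→ {A,G}; cost 1
[col 0] GX: children G:{G}, X:{T} ∪→ {G,T}; cost 1
[col 0] BGHKMSX: children BHKMS:{A,G}, GX:{G,T} ∩→ {G}; cost 0
[col 1] BK: children B:{A}, K:{T} ∪→ {A,T}; cost 1
[col 1] HM: children H:{T}, M:{C} ∪→ {C,T}; cost 1
[col 1] BHKM: children BK:{A,T}, HM:{C,T} ∩→ {T}; cost 0
[col 1] BHKMS: children BHKM:{T}, S:{C} ∪→ {C,T}; cost 1
[col 1] GX: children G:{C}, X:{G} ∪→ {C,G}; cost 1
[col 1] BGHKMSX: children BHKMS:{C,T}, GX:{C,G} ∩→ {C}; cost 0
[col 2] BK: children B:{G}, K:{G} ∩→ {G}; cost 0
[col 2] HM: children H:{C}, M:{A} ∪→ {A,C}; cost 1
[col 2] BHKM: children BK:{G}, HM:{A,C} ∪→ {A,C,G}; cost 1
[col 2] BHKMS: children BHKM:{A,C,G}, S:{G} ∩→ {G}; cost 0
[col 2] GX: children G:{C}, X:{C} ∩→ {C}; cost 0
[col 2] BGHKMSX: children BHKMS:{G}, GX:{C} ∪→ {C,G}; cost 1
[col 3] BK: children B:{T}, K:{T} ∩→ {T}; cost 0
[col 3] HM: children H:{A}, M:{T} ∪→ {A,T}; cost 1
[col 3] BHKM: children BK:{T}, HM:{A,T} ∩→ {T}; cost 0
[col 3] BHKMS: children BHKM:{T}, S:{A} ∪→ {A,T}; cost 1
[col 3] GX: children G:{G}, X:{A} ∪→ {A,G}; cost 1
[col 3] BGHKMSX: children BHKMS:{A,T}, GX:{A,G} ∩→ {A}; cost 0
[col 4] BK: children B:{T}, K:{C} ∪→ {C,T}; cost 1
[col 4] HM: children H:{G}, M:{T} ∪→ {G,T}; cost 1
[col 4] BHKM: children BK:{C,T}, HM:{G,T} ∩→ {T}; cost 0
[col 4] BHKMS: children BHKM:{T}, S:{G} ∪→ {G,T}; cost 1
[col 4] GX: children G:{T}, X:{C} ∪→ {C,T}; cost 1
[col 4] BGHKMSX: children BHKMS:{G,T}, GX:{C,T} ∩→ {T}; cost 0
per-site changes: [4, 4, 3, 3, 4]; total = 18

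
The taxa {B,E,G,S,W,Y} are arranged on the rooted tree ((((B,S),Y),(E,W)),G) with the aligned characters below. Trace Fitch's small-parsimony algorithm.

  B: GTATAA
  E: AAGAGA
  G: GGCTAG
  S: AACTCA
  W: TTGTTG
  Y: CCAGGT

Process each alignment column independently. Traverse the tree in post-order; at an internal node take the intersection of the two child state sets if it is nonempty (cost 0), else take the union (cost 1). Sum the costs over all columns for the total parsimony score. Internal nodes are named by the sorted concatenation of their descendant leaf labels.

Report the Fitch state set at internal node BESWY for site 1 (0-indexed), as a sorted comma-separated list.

A,T

BS@0: {G} ∪ {A} = {A,G} (union, +1)
BSY@0: {A,G} ∪ {C} = {A,C,G} (union, +1)
EW@0: {A} ∪ {T} = {A,T} (union, +1)
BESWY@0: {A,C,G} ∩ {A,T} = {A} (intersection, +0)
BEGSWY@0: {A} ∪ {G} = {A,G} (union, +1)
BS@1: {T} ∪ {A} = {A,T} (union, +1)
BSY@1: {A,T} ∪ {C} = {A,C,T} (union, +1)
EW@1: {A} ∪ {T} = {A,T} (union, +1)
BESWY@1: {A,C,T} ∩ {A,T} = {A,T} (intersection, +0)
BEGSWY@1: {A,T} ∪ {G} = {A,G,T} (union, +1)
BS@2: {A} ∪ {C} = {A,C} (union, +1)
BSY@2: {A,C} ∩ {A} = {A} (intersection, +0)
EW@2: {G} ∩ {G} = {G} (intersection, +0)
BESWY@2: {A} ∪ {G} = {A,G} (union, +1)
BEGSWY@2: {A,G} ∪ {C} = {A,C,G} (union, +1)
BS@3: {T} ∩ {T} = {T} (intersection, +0)
BSY@3: {T} ∪ {G} = {G,T} (union, +1)
EW@3: {A} ∪ {T} = {A,T} (union, +1)
BESWY@3: {G,T} ∩ {A,T} = {T} (intersection, +0)
BEGSWY@3: {T} ∩ {T} = {T} (intersection, +0)
BS@4: {A} ∪ {C} = {A,C} (union, +1)
BSY@4: {A,C} ∪ {G} = {A,C,G} (union, +1)
EW@4: {G} ∪ {T} = {G,T} (union, +1)
BESWY@4: {A,C,G} ∩ {G,T} = {G} (intersection, +0)
BEGSWY@4: {G} ∪ {A} = {A,G} (union, +1)
BS@5: {A} ∩ {A} = {A} (intersection, +0)
BSY@5: {A} ∪ {T} = {A,T} (union, +1)
EW@5: {A} ∪ {G} = {A,G} (union, +1)
BESWY@5: {A,T} ∩ {A,G} = {A} (intersection, +0)
BEGSWY@5: {A} ∪ {G} = {A,G} (union, +1)
per-site changes: [4, 4, 3, 2, 4, 3]; total = 20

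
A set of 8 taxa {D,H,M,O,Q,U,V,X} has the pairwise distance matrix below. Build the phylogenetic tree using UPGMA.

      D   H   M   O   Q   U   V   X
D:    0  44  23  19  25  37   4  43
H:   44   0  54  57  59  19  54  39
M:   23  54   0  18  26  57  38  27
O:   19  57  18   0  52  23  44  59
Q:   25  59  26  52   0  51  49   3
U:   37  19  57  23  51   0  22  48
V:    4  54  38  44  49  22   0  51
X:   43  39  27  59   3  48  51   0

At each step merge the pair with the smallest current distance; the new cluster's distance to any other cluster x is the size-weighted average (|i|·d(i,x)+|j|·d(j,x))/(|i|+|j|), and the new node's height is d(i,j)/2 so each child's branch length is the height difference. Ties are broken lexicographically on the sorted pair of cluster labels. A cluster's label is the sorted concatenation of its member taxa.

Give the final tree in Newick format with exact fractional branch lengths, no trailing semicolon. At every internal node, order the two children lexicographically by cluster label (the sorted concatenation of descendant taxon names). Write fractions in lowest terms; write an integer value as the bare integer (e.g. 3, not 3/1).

step 1: merge (Q,X) at d=3; branch lengths Q→3/2, X→3/2; new cluster QX
  updated: d(D,QX)=34, d(H,QX)=49, d(M,QX)=53/2, d(O,QX)=111/2, d(QX,U)=99/2, d(QX,V)=50
step 2: merge (D,V) at d=4; branch lengths D→2, V→2; new cluster DV
  updated: d(DV,H)=49, d(DV,M)=61/2, d(DV,O)=63/2, d(DV,QX)=42, d(DV,U)=59/2
step 3: merge (M,O) at d=18; branch lengths M→9, O→9; new cluster MO
  updated: d(DV,MO)=31, d(H,MO)=111/2, d(MO,QX)=41, d(MO,U)=40
step 4: merge (H,U) at d=19; branch lengths H→19/2, U→19/2; new cluster HU
  updated: d(DV,HU)=157/4, d(HU,MO)=191/4, d(HU,QX)=197/4
step 5: merge (DV,MO) at d=31; branch lengths DV→27/2, MO→13/2; new cluster DMOV
  updated: d(DMOV,HU)=87/2, d(DMOV,QX)=83/2
step 6: merge (DMOV,QX) at d=83/2; branch lengths DMOV→21/4, QX→77/4; new cluster DMOQVX
  updated: d(DMOQVX,HU)=545/12
step 7: merge (DMOQVX,HU) at d=545/12; branch lengths DMOQVX→47/24, HU→317/24; new cluster DHMOQUVX
final tree: ((((D:2,V:2):27/2,(M:9,O:9):13/2):21/4,(Q:3/2,X:3/2):77/4):47/24,(H:19/2,U:19/2):317/24)
total length: 311/3

((((D:2,V:2):27/2,(M:9,O:9):13/2):21/4,(Q:3/2,X:3/2):77/4):47/24,(H:19/2,U:19/2):317/24)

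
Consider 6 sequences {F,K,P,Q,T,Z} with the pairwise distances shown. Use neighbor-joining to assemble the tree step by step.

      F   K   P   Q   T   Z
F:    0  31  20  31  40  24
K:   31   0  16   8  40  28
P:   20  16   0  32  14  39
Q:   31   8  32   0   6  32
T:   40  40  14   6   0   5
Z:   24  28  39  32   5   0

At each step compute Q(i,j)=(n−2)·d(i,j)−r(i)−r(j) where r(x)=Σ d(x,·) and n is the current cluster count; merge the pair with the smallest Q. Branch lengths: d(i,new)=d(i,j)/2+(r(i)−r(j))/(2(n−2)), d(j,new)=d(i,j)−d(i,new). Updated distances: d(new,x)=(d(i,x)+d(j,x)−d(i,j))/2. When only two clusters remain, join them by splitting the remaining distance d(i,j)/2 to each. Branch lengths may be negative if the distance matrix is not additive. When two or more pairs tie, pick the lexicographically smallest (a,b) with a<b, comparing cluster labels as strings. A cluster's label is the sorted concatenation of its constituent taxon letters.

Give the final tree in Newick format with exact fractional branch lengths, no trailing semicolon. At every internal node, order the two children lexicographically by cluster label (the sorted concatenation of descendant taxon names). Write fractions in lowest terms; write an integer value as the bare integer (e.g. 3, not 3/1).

1. join T+Z (d=5, Q=-213) ⇒ TZ; edges |T|=-3/8, |Z|=43/8
  updated: d(F,TZ)=59/2, d(K,TZ)=63/2, d(P,TZ)=24, d(Q,TZ)=33/2
2. join K+Q (d=8, Q=-150) ⇒ KQ; edges |K|=23/6, |Q|=25/6
  updated: d(F,KQ)=27, d(KQ,P)=20, d(KQ,TZ)=20
3. join F+P (d=20, Q=-201/2) ⇒ FP; edges |F|=105/8, |P|=55/8
  updated: d(FP,KQ)=27/2, d(FP,TZ)=67/4
4. join FP+KQ (d=27/2, Q=-201/4) ⇒ FKPQ; edges |FP|=41/8, |KQ|=67/8
  updated: d(FKPQ,TZ)=93/8
5. join FKPQ+TZ (d=93/8) ⇒ FKPQTZ; edges |FKPQ|=93/16, |TZ|=93/16
final tree: (((F:105/8,P:55/8):41/8,(K:23/6,Q:25/6):67/8):93/16,(T:-3/8,Z:43/8):93/16)
total length: 465/8

(((F:105/8,P:55/8):41/8,(K:23/6,Q:25/6):67/8):93/16,(T:-3/8,Z:43/8):93/16)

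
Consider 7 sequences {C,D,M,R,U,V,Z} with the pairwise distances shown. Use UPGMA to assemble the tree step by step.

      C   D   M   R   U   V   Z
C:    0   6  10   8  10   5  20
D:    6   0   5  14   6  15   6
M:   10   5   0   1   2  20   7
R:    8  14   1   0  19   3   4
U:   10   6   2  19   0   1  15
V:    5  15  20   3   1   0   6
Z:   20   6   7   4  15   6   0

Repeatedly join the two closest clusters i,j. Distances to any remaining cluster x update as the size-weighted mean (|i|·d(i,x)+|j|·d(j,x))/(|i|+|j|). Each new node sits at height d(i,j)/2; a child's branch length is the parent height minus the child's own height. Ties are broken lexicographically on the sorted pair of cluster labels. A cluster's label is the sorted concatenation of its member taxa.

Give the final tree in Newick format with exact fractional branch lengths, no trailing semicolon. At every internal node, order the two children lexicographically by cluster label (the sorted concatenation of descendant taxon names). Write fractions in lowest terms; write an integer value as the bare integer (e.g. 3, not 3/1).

iteration 1: select M,R (d=1); attach at lengths (1/2, 1/2); label the merged cluster MR
  updated: d(C,MR)=9, d(D,MR)=19/2, d(MR,U)=21/2, d(MR,V)=23/2, d(MR,Z)=11/2
iteration 2: select U,V (d=1); attach at lengths (1/2, 1/2); label the merged cluster UV
  updated: d(C,UV)=15/2, d(D,UV)=21/2, d(MR,UV)=11, d(UV,Z)=21/2
iteration 3: select MR,Z (d=11/2); attach at lengths (9/4, 11/4); label the merged cluster MRZ
  updated: d(C,MRZ)=38/3, d(D,MRZ)=25/3, d(MRZ,UV)=65/6
iteration 4: select C,D (d=6); attach at lengths (3, 3); label the merged cluster CD
  updated: d(CD,MRZ)=21/2, d(CD,UV)=9
iteration 5: select CD,UV (d=9); attach at lengths (3/2, 4); label the merged cluster CDUV
  updated: d(CDUV,MRZ)=32/3
iteration 6: select CDUV,MRZ (d=32/3); attach at lengths (5/6, 31/12); label the merged cluster CDMRUVZ
final tree: (((C:3,D:3):3/2,(U:1/2,V:1/2):4):5/6,((M:1/2,R:1/2):9/4,Z:11/4):31/12)
total length: 263/12

(((C:3,D:3):3/2,(U:1/2,V:1/2):4):5/6,((M:1/2,R:1/2):9/4,Z:11/4):31/12)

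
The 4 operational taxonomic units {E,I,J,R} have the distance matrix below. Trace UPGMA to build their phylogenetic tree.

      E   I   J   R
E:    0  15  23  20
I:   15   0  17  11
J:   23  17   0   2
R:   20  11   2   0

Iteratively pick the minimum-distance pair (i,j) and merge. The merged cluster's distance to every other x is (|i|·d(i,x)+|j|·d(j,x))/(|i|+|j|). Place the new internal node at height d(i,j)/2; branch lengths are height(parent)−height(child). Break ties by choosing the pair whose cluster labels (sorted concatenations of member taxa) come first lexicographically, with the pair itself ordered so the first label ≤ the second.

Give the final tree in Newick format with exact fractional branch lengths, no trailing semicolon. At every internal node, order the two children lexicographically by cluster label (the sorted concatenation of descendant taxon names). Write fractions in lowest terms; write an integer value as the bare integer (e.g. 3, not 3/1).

(E:29/3,(I:7,(J:1,R:1):6):8/3)

iteration 1: select J,R (d=2); attach at lengths (1, 1); label the merged cluster JR
  updated: d(E,JR)=43/2, d(I,JR)=14
iteration 2: select I,JR (d=14); attach at lengths (7, 6); label the merged cluster IJR
  updated: d(E,IJR)=58/3
iteration 3: select E,IJR (d=58/3); attach at lengths (29/3, 8/3); label the merged cluster EIJR
final tree: (E:29/3,(I:7,(J:1,R:1):6):8/3)
total length: 82/3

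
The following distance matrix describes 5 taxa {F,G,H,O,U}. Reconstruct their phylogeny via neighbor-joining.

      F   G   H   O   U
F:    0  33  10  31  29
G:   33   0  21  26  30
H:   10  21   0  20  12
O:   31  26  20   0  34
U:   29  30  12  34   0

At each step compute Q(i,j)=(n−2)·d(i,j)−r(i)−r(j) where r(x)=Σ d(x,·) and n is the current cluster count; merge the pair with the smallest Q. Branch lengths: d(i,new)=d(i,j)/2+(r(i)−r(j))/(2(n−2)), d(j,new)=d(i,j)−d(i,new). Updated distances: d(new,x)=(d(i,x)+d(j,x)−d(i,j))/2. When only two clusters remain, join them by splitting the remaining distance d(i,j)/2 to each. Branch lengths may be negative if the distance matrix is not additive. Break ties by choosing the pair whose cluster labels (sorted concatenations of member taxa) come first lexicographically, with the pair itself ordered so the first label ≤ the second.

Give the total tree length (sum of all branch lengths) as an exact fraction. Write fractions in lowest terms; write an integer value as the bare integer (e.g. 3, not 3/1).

1. join G+O (d=26, Q=-143) ⇒ GO; edges |G|=77/6, |O|=79/6
  updated: d(F,GO)=19, d(GO,H)=15/2, d(GO,U)=19
2. join F+H (d=10, Q=-135/2) ⇒ FH; edges |F|=97/8, |H|=-17/8
  updated: d(FH,GO)=33/4, d(FH,U)=31/2
3. join FH+GO (d=33/4, Q=-171/4) ⇒ FGHO; edges |FH|=19/8, |GO|=47/8
  updated: d(FGHO,U)=105/8
4. join FGHO+U (d=105/8) ⇒ FGHOU; edges |FGHO|=105/16, |U|=105/16
final tree: (((F:97/8,H:-17/8):19/8,(G:77/6,O:79/6):47/8):105/16,U:105/16)
total length: 459/8

459/8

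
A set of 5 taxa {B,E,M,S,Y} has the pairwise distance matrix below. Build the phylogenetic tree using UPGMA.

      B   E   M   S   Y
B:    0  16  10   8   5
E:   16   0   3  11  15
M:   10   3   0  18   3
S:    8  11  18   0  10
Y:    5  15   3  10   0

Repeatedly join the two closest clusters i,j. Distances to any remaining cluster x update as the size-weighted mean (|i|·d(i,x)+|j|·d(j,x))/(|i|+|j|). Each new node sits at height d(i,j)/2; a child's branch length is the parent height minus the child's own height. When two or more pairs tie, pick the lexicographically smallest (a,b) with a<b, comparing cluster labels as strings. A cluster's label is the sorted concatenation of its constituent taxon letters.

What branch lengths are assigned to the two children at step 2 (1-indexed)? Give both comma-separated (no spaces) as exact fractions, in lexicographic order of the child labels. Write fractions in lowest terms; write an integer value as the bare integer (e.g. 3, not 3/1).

5/2,5/2

step 1: merge (E,M) at d=3; branch lengths E→3/2, M→3/2; new cluster EM
  updated: d(B,EM)=13, d(EM,S)=29/2, d(EM,Y)=9
step 2: merge (B,Y) at d=5; branch lengths B→5/2, Y→5/2; new cluster BY
  updated: d(BY,EM)=11, d(BY,S)=9
step 3: merge (BY,S) at d=9; branch lengths BY→2, S→9/2; new cluster BSY
  updated: d(BSY,EM)=73/6
step 4: merge (BSY,EM) at d=73/6; branch lengths BSY→19/12, EM→55/12; new cluster BEMSY
final tree: (((B:5/2,Y:5/2):2,S:9/2):19/12,(E:3/2,M:3/2):55/12)
total length: 62/3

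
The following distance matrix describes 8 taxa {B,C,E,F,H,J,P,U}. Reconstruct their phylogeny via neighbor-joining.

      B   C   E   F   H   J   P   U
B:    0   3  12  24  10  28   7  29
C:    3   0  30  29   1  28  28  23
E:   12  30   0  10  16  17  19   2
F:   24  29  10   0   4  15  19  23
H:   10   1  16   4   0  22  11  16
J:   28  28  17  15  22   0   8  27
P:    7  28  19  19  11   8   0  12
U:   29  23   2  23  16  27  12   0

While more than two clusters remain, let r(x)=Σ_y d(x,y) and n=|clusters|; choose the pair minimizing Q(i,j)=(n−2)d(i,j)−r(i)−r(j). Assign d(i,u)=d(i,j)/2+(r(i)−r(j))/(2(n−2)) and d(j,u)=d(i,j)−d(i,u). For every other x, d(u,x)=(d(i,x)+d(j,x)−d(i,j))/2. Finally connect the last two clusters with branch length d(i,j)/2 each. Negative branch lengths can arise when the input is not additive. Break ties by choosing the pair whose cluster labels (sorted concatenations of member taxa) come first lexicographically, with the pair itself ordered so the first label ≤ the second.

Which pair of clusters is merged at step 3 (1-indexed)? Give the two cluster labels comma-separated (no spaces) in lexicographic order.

step 1: merge (B,C) at d=3, Q=-237; branch lengths B→-11/12, C→47/12; new cluster BC
  updated: d(BC,E)=39/2, d(BC,F)=25, d(BC,H)=4, d(BC,J)=53/2, d(BC,P)=16, d(BC,U)=49/2
step 2: merge (E,U) at d=2, Q=-178; branch lengths E→-11/10, U→31/10; new cluster EU
  updated: d(BC,EU)=21, d(EU,F)=31/2, d(EU,H)=15, d(EU,J)=21, d(EU,P)=29/2
step 3: merge (BC,H) at d=4, Q=-265/2; branch lengths BC→105/16, H→-41/16; new cluster BCH
  updated: d(BCH,EU)=16, d(BCH,F)=25/2, d(BCH,J)=89/4, d(BCH,P)=23/2
step 4: merge (J,P) at d=8, Q=-381/4; branch lengths J→149/24, P→43/24; new cluster JP
  updated: d(BCH,JP)=103/8, d(EU,JP)=55/4, d(F,JP)=13
step 5: merge (BCH,F) at d=25/2, Q=-459/8; branch lengths BCH→203/32, F→197/32; new cluster BCFH
  updated: d(BCFH,EU)=19/2, d(BCFH,JP)=107/16
step 6: merge (BCFH,EU) at d=19/2, Q=-479/16; branch lengths BCFH→39/32, EU→265/32; new cluster BCEFHU
  updated: d(BCEFHU,JP)=175/32
step 7: merge (BCEFHU,JP) at d=175/32; branch lengths BCEFHU→175/64, JP→175/64; new cluster BCEFHJPU
final tree: (((((B:-11/12,C:47/12):105/16,H:-41/16):203/32,F:197/32):39/32,(E:-11/10,U:31/10):265/32):175/64,(J:149/24,P:43/24):175/64)
total length: 1423/32

BC,H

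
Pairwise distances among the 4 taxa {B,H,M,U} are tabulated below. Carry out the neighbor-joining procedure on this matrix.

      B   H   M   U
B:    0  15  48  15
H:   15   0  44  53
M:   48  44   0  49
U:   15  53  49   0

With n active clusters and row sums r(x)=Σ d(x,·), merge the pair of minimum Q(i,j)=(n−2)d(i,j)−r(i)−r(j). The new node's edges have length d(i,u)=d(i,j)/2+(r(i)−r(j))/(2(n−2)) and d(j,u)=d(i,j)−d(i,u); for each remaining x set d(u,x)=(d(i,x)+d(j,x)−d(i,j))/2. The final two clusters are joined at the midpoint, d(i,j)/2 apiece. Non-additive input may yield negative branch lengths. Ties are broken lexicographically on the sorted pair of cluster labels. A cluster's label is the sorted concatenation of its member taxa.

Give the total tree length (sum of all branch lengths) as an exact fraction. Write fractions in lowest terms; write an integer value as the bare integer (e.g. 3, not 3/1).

1. join B+U (d=15, Q=-165) ⇒ BU; edges |B|=-9/4, |U|=69/4
  updated: d(BU,H)=53/2, d(BU,M)=41
2. join BU+H (d=53/2, Q=-223/2) ⇒ BHU; edges |BU|=47/4, |H|=59/4
  updated: d(BHU,M)=117/4
3. join BHU+M (d=117/4) ⇒ BHMU; edges |BHU|=117/8, |M|=117/8
final tree: (((B:-9/4,U:69/4):47/4,H:59/4):117/8,M:117/8)
total length: 283/4

283/4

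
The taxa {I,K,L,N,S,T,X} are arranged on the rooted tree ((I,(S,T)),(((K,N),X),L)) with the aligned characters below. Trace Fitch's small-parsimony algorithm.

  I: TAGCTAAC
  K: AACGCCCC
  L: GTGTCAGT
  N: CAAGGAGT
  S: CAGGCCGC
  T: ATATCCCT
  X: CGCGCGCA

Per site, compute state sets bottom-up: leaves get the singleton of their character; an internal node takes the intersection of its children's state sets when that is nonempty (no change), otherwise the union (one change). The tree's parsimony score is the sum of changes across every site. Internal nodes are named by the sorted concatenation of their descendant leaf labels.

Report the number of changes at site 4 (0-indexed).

2

site 0, node ST: S={C} ∪ T={A} → {A,C} (+1)
site 0, node IST: I={T} ∪ ST={A,C} → {A,C,T} (+1)
site 0, node KN: K={A} ∪ N={C} → {A,C} (+1)
site 0, node KNX: KN={A,C} ∩ X={C} → {C} (+0)
site 0, node KLNX: KNX={C} ∪ L={G} → {C,G} (+1)
site 0, node IKLNSTX: IST={A,C,T} ∩ KLNX={C,G} → {C} (+0)
site 1, node ST: S={A} ∪ T={T} → {A,T} (+1)
site 1, node IST: I={A} ∩ ST={A,T} → {A} (+0)
site 1, node KN: K={A} ∩ N={A} → {A} (+0)
site 1, node KNX: KN={A} ∪ X={G} → {A,G} (+1)
site 1, node KLNX: KNX={A,G} ∪ L={T} → {A,G,T} (+1)
site 1, node IKLNSTX: IST={A} ∩ KLNX={A,G,T} → {A} (+0)
site 2, node ST: S={G} ∪ T={A} → {A,G} (+1)
site 2, node IST: I={G} ∩ ST={A,G} → {G} (+0)
site 2, node KN: K={C} ∪ N={A} → {A,C} (+1)
site 2, node KNX: KN={A,C} ∩ X={C} → {C} (+0)
site 2, node KLNX: KNX={C} ∪ L={G} → {C,G} (+1)
site 2, node IKLNSTX: IST={G} ∩ KLNX={C,G} → {G} (+0)
site 3, node ST: S={G} ∪ T={T} → {G,T} (+1)
site 3, node IST: I={C} ∪ ST={G,T} → {C,G,T} (+1)
site 3, node KN: K={G} ∩ N={G} → {G} (+0)
site 3, node KNX: KN={G} ∩ X={G} → {G} (+0)
site 3, node KLNX: KNX={G} ∪ L={T} → {G,T} (+1)
site 3, node IKLNSTX: IST={C,G,T} ∩ KLNX={G,T} → {G,T} (+0)
site 4, node ST: S={C} ∩ T={C} → {C} (+0)
site 4, node IST: I={T} ∪ ST={C} → {C,T} (+1)
site 4, node KN: K={C} ∪ N={G} → {C,G} (+1)
site 4, node KNX: KN={C,G} ∩ X={C} → {C} (+0)
site 4, node KLNX: KNX={C} ∩ L={C} → {C} (+0)
site 4, node IKLNSTX: IST={C,T} ∩ KLNX={C} → {C} (+0)
site 5, node ST: S={C} ∩ T={C} → {C} (+0)
site 5, node IST: I={A} ∪ ST={C} → {A,C} (+1)
site 5, node KN: K={C} ∪ N={A} → {A,C} (+1)
site 5, node KNX: KN={A,C} ∪ X={G} → {A,C,G} (+1)
site 5, node KLNX: KNX={A,C,G} ∩ L={A} → {A} (+0)
site 5, node IKLNSTX: IST={A,C} ∩ KLNX={A} → {A} (+0)
site 6, node ST: S={G} ∪ T={C} → {C,G} (+1)
site 6, node IST: I={A} ∪ ST={C,G} → {A,C,G} (+1)
site 6, node KN: K={C} ∪ N={G} → {C,G} (+1)
site 6, node KNX: KN={C,G} ∩ X={C} → {C} (+0)
site 6, node KLNX: KNX={C} ∪ L={G} → {C,G} (+1)
site 6, node IKLNSTX: IST={A,C,G} ∩ KLNX={C,G} → {C,G} (+0)
site 7, node ST: S={C} ∪ T={T} → {C,T} (+1)
site 7, node IST: I={C} ∩ ST={C,T} → {C} (+0)
site 7, node KN: K={C} ∪ N={T} → {C,T} (+1)
site 7, node KNX: KN={C,T} ∪ X={A} → {A,C,T} (+1)
site 7, node KLNX: KNX={A,C,T} ∩ L={T} → {T} (+0)
site 7, node IKLNSTX: IST={C} ∪ KLNX={T} → {C,T} (+1)
per-site changes: [4, 3, 3, 3, 2, 3, 4, 4]; total = 26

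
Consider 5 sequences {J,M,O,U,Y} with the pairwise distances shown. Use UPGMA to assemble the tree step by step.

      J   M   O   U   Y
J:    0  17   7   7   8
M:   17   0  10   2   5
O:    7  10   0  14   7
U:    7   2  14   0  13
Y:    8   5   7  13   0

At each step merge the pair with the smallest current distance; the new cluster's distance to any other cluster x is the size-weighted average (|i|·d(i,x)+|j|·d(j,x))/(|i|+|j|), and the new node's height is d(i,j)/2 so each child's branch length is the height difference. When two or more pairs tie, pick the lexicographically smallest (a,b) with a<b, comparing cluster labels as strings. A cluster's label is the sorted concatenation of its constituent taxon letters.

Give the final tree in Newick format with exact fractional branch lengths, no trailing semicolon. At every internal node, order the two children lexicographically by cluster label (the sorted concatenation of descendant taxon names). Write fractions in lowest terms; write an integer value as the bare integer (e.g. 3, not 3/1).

(((J:7/2,O:7/2):1/4,Y:15/4):7/4,(M:1,U:1):9/2)

1. join M+U (d=2) ⇒ MU; edges |M|=1, |U|=1
  updated: d(J,MU)=12, d(MU,O)=12, d(MU,Y)=9
2. join J+O (d=7) ⇒ JO; edges |J|=7/2, |O|=7/2
  updated: d(JO,MU)=12, d(JO,Y)=15/2
3. join JO+Y (d=15/2) ⇒ JOY; edges |JO|=1/4, |Y|=15/4
  updated: d(JOY,MU)=11
4. join JOY+MU (d=11) ⇒ JMOUY; edges |JOY|=7/4, |MU|=9/2
final tree: (((J:7/2,O:7/2):1/4,Y:15/4):7/4,(M:1,U:1):9/2)
total length: 77/4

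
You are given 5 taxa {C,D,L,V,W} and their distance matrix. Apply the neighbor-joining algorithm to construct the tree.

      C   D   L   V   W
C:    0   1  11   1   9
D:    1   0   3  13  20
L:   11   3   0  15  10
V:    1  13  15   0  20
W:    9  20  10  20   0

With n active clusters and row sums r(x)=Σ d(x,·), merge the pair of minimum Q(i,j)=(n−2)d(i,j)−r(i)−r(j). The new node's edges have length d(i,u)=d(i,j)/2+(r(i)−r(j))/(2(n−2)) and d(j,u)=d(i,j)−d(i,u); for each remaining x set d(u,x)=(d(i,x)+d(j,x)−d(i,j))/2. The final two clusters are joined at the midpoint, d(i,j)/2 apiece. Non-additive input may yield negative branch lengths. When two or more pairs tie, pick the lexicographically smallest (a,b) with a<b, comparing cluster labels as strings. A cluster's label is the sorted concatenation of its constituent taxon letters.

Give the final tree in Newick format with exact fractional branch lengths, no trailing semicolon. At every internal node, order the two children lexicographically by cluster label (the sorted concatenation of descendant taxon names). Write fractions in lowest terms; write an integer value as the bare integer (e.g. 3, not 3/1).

((((C:-4,V:5):33/8,D:19/8):33/8,L:3/8):77/16,W:77/16)

1. join C+V (d=1, Q=-68) ⇒ CV; edges |C|=-4, |V|=5
  updated: d(CV,D)=13/2, d(CV,L)=25/2, d(CV,W)=14
2. join CV+D (d=13/2, Q=-99/2) ⇒ CDV; edges |CV|=33/8, |D|=19/8
  updated: d(CDV,L)=9/2, d(CDV,W)=55/4
3. join CDV+L (d=9/2, Q=-113/4) ⇒ CDLV; edges |CDV|=33/8, |L|=3/8
  updated: d(CDLV,W)=77/8
4. join CDLV+W (d=77/8) ⇒ CDLVW; edges |CDLV|=77/16, |W|=77/16
final tree: ((((C:-4,V:5):33/8,D:19/8):33/8,L:3/8):77/16,W:77/16)
total length: 173/8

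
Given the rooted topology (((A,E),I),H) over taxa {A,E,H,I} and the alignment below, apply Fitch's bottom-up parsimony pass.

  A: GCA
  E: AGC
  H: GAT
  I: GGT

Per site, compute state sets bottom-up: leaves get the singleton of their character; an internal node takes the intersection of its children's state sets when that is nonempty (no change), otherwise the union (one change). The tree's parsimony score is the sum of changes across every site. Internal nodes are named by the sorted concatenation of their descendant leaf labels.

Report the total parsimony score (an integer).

5

AE@0: {G} ∪ {A} = {A,G} (union, +1)
AEI@0: {A,G} ∩ {G} = {G} (intersection, +0)
AEHI@0: {G} ∩ {G} = {G} (intersection, +0)
AE@1: {C} ∪ {G} = {C,G} (union, +1)
AEI@1: {C,G} ∩ {G} = {G} (intersection, +0)
AEHI@1: {G} ∪ {A} = {A,G} (union, +1)
AE@2: {A} ∪ {C} = {A,C} (union, +1)
AEI@2: {A,C} ∪ {T} = {A,C,T} (union, +1)
AEHI@2: {A,C,T} ∩ {T} = {T} (intersection, +0)
per-site changes: [1, 2, 2]; total = 5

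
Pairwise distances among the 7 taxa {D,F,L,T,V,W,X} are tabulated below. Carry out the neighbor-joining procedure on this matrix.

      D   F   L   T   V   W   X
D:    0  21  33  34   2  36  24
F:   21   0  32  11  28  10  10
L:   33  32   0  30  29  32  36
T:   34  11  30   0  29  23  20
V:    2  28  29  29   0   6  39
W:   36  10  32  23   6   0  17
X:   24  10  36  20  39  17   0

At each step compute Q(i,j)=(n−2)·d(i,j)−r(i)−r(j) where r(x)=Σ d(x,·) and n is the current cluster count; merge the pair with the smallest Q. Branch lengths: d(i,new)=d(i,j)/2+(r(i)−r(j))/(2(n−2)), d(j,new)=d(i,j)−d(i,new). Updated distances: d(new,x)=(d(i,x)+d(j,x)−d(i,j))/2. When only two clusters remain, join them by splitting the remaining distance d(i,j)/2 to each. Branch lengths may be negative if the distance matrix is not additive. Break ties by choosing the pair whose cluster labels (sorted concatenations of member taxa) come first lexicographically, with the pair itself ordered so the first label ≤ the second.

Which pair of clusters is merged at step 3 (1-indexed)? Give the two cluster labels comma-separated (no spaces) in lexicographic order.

DLV,W

1. join D+V (d=2, Q=-273) ⇒ DV; edges |D|=27/10, |V|=-7/10
  updated: d(DV,F)=47/2, d(DV,L)=30, d(DV,T)=61/2, d(DV,W)=20, d(DV,X)=61/2
2. join DV+L (d=30, Q=-349/2) ⇒ DLV; edges |DV|=189/16, |L|=291/16
  updated: d(DLV,F)=51/4, d(DLV,T)=61/4, d(DLV,W)=11, d(DLV,X)=73/4
3. join DLV+W (d=11, Q=-341/4) ⇒ DLVW; edges |DLV|=39/8, |W|=49/8
  updated: d(DLVW,F)=47/8, d(DLVW,T)=109/8, d(DLVW,X)=97/8
4. join DLVW+X (d=97/8, Q=-99/2) ⇒ DLVWX; edges |DLVW|=55/16, |X|=139/16
  updated: d(DLVWX,F)=15/8, d(DLVWX,T)=43/4
5. join DLVWX+F (d=15/8, Q=-189/8) ⇒ DFLVWX; edges |DLVWX|=13/16, |F|=17/16
  updated: d(DFLVWX,T)=159/16
6. join DFLVWX+T (d=159/16) ⇒ DFLTVWX; edges |DFLVWX|=159/32, |T|=159/32
final tree: ((((((D:27/10,V:-7/10):189/16,L:291/16):39/8,W:49/8):55/16,X:139/16):13/16,F:17/16):159/32,T:159/32)
total length: 1071/16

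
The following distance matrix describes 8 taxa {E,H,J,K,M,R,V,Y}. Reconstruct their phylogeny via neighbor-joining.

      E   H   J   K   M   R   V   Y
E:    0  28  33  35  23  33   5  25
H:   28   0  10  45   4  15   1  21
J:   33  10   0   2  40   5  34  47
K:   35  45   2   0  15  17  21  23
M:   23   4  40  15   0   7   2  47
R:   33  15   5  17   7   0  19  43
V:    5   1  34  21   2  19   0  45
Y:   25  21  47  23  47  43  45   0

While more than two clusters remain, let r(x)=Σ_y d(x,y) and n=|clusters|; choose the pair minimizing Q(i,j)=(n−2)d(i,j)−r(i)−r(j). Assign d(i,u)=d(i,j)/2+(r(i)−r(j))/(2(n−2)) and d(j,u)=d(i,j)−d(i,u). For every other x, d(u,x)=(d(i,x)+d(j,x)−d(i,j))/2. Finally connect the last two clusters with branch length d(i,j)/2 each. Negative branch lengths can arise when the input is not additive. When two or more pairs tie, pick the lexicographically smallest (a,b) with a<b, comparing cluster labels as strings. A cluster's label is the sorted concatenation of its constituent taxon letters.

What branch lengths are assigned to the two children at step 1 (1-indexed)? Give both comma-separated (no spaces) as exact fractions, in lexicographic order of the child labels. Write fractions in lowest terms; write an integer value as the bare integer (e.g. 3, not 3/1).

25/12,-1/12

1. join J+K (d=2, Q=-317) ⇒ JK; edges |J|=25/12, |K|=-1/12
  updated: d(E,JK)=33, d(H,JK)=53/2, d(JK,M)=53/2, d(JK,R)=10, d(JK,V)=53/2, d(JK,Y)=34
2. join E+Y (d=25, Q=-237) ⇒ EY; edges |E|=57/10, |Y|=193/10
  updated: d(EY,H)=12, d(EY,JK)=21, d(EY,M)=45/2, d(EY,R)=51/2, d(EY,V)=25/2
3. join JK+R (d=10, Q=-147) ⇒ JKR; edges |JK|=37/4, |R|=3/4
  updated: d(EY,JKR)=73/4, d(H,JKR)=63/4, d(JKR,M)=47/4, d(JKR,V)=71/4
4. join EY+JKR (d=73/4, Q=-74) ⇒ EJKRY; edges |EY|=113/12, |JKR|=53/6
  updated: d(EJKRY,H)=19/4, d(EJKRY,M)=8, d(EJKRY,V)=6
5. join EJKRY+H (d=19/4, Q=-19) ⇒ EHJKRY; edges |EJKRY|=37/8, |H|=1/8
  updated: d(EHJKRY,M)=29/8, d(EHJKRY,V)=9/8
6. join EHJKRY+M (d=29/8, Q=-27/4) ⇒ EHJKMRY; edges |EHJKRY|=11/8, |M|=9/4
  updated: d(EHJKMRY,V)=-1/4
7. join EHJKMRY+V (d=-1/4) ⇒ EHJKMRVY; edges |EHJKMRY|=-1/8, |V|=-1/8
final tree: (((((E:57/10,Y:193/10):113/12,((J:25/12,K:-1/12):37/4,R:3/4):53/6):37/8,H:1/8):11/8,M:9/4):-1/8,V:-1/8)
total length: 507/8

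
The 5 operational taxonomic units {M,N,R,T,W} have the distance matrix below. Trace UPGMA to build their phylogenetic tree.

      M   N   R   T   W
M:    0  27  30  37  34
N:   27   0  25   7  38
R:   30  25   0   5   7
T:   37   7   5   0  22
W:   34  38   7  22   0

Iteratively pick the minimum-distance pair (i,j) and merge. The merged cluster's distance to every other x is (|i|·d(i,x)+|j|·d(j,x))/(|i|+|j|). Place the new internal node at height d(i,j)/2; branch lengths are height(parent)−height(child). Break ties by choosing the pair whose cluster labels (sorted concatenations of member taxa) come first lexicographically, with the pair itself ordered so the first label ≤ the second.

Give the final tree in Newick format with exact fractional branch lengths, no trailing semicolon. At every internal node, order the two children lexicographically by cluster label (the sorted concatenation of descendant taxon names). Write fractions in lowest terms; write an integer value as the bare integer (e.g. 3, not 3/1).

1. join R+T (d=5) ⇒ RT; edges |R|=5/2, |T|=5/2
  updated: d(M,RT)=67/2, d(N,RT)=16, d(RT,W)=29/2
2. join RT+W (d=29/2) ⇒ RTW; edges |RT|=19/4, |W|=29/4
  updated: d(M,RTW)=101/3, d(N,RTW)=70/3
3. join N+RTW (d=70/3) ⇒ NRTW; edges |N|=35/3, |RTW|=53/12
  updated: d(M,NRTW)=32
4. join M+NRTW (d=32) ⇒ MNRTW; edges |M|=16, |NRTW|=13/3
final tree: (M:16,(N:35/3,((R:5/2,T:5/2):19/4,W:29/4):53/12):13/3)
total length: 641/12

(M:16,(N:35/3,((R:5/2,T:5/2):19/4,W:29/4):53/12):13/3)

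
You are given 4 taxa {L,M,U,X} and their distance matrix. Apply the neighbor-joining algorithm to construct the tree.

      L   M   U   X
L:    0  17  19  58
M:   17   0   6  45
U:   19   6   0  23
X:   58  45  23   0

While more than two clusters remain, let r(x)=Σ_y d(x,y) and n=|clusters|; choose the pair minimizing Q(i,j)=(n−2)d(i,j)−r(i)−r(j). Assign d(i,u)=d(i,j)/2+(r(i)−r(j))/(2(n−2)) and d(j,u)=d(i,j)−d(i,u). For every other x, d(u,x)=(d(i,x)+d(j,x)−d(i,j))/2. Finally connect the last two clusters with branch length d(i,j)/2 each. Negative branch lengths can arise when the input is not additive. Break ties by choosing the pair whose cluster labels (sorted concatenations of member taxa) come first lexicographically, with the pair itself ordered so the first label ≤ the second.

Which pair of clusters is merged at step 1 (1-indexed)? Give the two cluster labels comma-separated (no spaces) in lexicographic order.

L,M

iteration 1: select L,M (d=17, Q=-128); attach at lengths (15, 2); label the merged cluster LM
  updated: d(LM,U)=4, d(LM,X)=43
iteration 2: select LM,U (d=4, Q=-70); attach at lengths (12, -8); label the merged cluster LMU
  updated: d(LMU,X)=31
iteration 3: select LMU,X (d=31); attach at lengths (31/2, 31/2); label the merged cluster LMUX
final tree: (((L:15,M:2):12,U:-8):31/2,X:31/2)
total length: 52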